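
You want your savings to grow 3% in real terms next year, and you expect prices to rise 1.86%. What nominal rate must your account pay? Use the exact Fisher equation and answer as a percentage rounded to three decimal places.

4.916%

(1 + i) = (1 + r)(1 + π) = 1.03000 × 1.01860 = 1.049158
i = 1.049158 − 1, so the required nominal rate is 4.916%.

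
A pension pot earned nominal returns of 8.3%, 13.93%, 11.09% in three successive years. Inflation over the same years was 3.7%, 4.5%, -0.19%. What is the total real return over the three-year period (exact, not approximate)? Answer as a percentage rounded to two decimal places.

Nominal growth factor = 1.0830 × 1.1393 × 1.1109 = 1.370697
Price-level growth factor = 1.0370 × 1.0450 × 0.9981 = 1.081606
Real growth factor = 1.370697 / 1.081606 = 1.267280
Total real return = 1.267280 − 1 → 26.73%.

26.73%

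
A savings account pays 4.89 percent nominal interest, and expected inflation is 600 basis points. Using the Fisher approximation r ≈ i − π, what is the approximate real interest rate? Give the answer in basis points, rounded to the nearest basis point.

r ≈ i − π = 4.89% − 6% = -111 basis points.

-111 basis points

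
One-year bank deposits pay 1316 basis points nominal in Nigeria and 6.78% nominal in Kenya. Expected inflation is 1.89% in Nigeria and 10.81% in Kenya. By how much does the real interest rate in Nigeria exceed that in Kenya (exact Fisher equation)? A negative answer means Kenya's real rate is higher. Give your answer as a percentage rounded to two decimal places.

Nigeria: (1 + 0.1316)/(1 + 0.0189) − 1 = 11.0609%
Kenya: (1 + 0.0678)/(1 + 0.1081) − 1 = -3.6369%
Differential = 11.0609% − (-3.6369%) = 14.6978% → 14.70%.

14.70%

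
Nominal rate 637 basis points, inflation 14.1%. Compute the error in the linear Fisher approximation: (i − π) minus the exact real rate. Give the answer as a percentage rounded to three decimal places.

Approximate: r ≈ 6.370% − 14.100% = -7.7300%
Exact: (1 + 0.0637)/(1 + 0.1410) − 1 = -6.7748%
Error = -7.7300% − (-6.7748%) = -0.9552% → -0.955%.

-0.955%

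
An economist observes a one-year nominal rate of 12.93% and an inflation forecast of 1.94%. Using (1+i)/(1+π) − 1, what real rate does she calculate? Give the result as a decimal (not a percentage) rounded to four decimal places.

By the Fisher identity, 1 + r = (1 + i)/(1 + π).
1 + r = 1.12930 / 1.01940 = 1.107809
r = 1.107809 − 1 = 10.7809%, i.e. 0.1078.

0.1078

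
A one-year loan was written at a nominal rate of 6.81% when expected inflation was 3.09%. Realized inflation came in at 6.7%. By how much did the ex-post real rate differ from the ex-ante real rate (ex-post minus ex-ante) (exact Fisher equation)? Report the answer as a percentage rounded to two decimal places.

-3.51%

Ex-ante: (1 + 0.0681)/(1 + 0.0309) − 1 = 3.6085%
Ex-post: (1 + 0.0681)/(1 + 0.0670) − 1 = 0.1031%
Difference (ex-post − ex-ante) = -3.5054% → -3.51%.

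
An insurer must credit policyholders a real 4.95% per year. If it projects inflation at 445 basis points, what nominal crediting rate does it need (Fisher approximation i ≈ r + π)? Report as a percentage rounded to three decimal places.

i ≈ r + π = 4.95% + 4.45% = 9.400%.

9.400%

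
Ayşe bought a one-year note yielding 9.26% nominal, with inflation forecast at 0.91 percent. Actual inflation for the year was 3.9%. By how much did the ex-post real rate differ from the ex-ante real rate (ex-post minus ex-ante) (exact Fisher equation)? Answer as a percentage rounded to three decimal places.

-3.116%

Ex-ante: (1 + 0.0926)/(1 + 0.0091) − 1 = 8.2747%
Ex-post: (1 + 0.0926)/(1 + 0.0390) − 1 = 5.1588%
Difference (ex-post − ex-ante) = -3.1159% → -3.116%.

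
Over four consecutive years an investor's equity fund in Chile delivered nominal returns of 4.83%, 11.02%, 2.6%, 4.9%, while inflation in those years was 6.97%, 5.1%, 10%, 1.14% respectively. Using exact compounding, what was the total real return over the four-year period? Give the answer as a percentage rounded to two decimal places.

0.15%

Compound the nominal returns: 1.0483 × 1.1102 × 1.0260 × 1.0490 = 1.2525921.
Compound inflation: 1.0697 × 1.0510 × 1.1000 × 1.0114 = 1.2507783.
Deflate: 1.2525921 / 1.2507783 = 1.0014501.
Total real return = 1.0014501 − 1 → 0.15%.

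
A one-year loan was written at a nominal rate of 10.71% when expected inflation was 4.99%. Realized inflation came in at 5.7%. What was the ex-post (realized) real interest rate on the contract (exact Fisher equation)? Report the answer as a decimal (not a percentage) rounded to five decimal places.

0.04740

Ex-post: (1 + 0.1071)/(1 + 0.0570) − 1 = 4.7398%
So the realized real rate is 0.04740.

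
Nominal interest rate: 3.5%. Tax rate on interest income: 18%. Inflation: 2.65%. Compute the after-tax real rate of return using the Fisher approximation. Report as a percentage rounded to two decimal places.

After-tax nominal return = 3.5% × (1 − 0.18) = 2.8700%.
r ≈ 2.8700% − 2.65% → 0.22%.

0.22%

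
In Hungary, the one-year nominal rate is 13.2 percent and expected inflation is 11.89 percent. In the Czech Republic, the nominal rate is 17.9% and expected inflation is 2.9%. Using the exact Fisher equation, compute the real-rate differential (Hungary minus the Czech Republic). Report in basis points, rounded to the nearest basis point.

-1341 basis points

Hungary: (1 + 0.1320)/(1 + 0.1189) − 1 = 1.1708%
The Czech Republic: (1 + 0.1790)/(1 + 0.0290) − 1 = 14.5773%
Differential = 1.1708% − 14.5773% = -13.4065% → -1341 basis points.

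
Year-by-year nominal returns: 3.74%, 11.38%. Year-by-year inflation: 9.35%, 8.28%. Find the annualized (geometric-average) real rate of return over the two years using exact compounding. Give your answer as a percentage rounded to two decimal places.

Compound the nominal returns: 1.0374 × 1.1138 = 1.15545612.
Compound inflation: 1.0935 × 1.0828 = 1.18404180.
Deflate: 1.15545612 / 1.18404180 = 0.97585754.
Annualized real rate = 0.97585754^(1/2) − 1 = -1.2145% → -1.21%.

-1.21%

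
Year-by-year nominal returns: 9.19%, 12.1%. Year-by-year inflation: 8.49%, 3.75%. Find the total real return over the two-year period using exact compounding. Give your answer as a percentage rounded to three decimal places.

8.745%

Compound the nominal returns: 1.0919 × 1.1210 = 1.224020.
Compound inflation: 1.0849 × 1.0375 = 1.125584.
Deflate: 1.224020 / 1.125584 = 1.087453.
Total real return = 1.087453 − 1 → 8.745%.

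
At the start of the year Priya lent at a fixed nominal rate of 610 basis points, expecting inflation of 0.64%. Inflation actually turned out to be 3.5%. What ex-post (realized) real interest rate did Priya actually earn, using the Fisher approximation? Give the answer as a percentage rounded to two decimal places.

Ex-post: 6.1% − 3.5% = 2.600%
So the realized real rate is 2.60%.

2.60%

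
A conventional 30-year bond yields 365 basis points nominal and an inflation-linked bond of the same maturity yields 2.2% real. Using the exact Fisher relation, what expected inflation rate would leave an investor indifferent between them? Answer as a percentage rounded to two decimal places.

(1 + π) = (1 + i)/(1 + r) = 1.03650 / 1.02200 = 1.014188
Break-even inflation = 1.014188 − 1 → 1.42%.

1.42%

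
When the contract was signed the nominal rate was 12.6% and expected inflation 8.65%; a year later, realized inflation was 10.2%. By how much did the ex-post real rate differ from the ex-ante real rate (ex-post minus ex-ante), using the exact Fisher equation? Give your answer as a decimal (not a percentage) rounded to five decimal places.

Ex-ante: (1 + 0.1260)/(1 + 0.0865) − 1 = 3.6355%
Ex-post: (1 + 0.1260)/(1 + 0.1020) − 1 = 2.1779%
Difference (ex-post − ex-ante) = -1.4577% → -0.01458.

-0.01458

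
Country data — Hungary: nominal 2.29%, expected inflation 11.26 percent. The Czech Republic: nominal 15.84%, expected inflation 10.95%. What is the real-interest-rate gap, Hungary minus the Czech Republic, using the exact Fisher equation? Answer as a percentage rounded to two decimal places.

Hungary: (1 + 0.0229)/(1 + 0.1126) − 1 = -8.0622%
The Czech Republic: (1 + 0.1584)/(1 + 0.1095) − 1 = 4.4074%
Differential = -8.0622% − 4.4074% = -12.4696% → -12.47%.

-12.47%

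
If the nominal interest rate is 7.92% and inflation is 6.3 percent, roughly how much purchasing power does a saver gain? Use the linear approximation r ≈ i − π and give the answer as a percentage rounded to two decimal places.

r ≈ i − π = 7.92% − 6.3% = 1.62%.

1.62%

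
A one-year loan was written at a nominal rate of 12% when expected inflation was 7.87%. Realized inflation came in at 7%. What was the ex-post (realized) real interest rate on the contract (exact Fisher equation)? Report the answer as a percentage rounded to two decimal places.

4.67%

Ex-post: (1 + 0.1200)/(1 + 0.0700) − 1 = 4.6729%
So the realized real rate is 4.67%.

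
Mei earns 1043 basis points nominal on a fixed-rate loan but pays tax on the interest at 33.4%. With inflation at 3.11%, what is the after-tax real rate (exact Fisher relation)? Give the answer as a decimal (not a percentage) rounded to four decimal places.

After-tax nominal return = 10.43% × (1 − 0.334) = 6.94638%.
1 + r = 1.0694638 / 1.03110 = 1.037207
After-tax real rate = 1.037207 − 1 → 0.0372.

0.0372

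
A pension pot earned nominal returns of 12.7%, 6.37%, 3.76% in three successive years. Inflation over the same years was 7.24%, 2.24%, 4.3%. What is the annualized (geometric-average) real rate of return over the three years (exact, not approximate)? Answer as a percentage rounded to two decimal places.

Nominal growth factor = 1.1270 × 1.0637 × 1.0376 = 1.24386440
Price-level growth factor = 1.0724 × 1.0224 × 1.0430 = 1.14356790
Real growth factor = 1.24386440 / 1.14356790 = 1.08770490
Annualized real rate = 1.08770490^(1/3) − 1 = 2.8420% → 2.84%.

2.84%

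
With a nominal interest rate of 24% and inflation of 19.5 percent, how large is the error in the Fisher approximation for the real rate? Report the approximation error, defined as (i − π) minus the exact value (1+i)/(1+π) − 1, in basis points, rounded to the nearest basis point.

Approximate: r ≈ 24.000% − 19.500% = 4.5000%
Exact: (1 + 0.2400)/(1 + 0.1950) − 1 = 3.7657%
Error = 4.5000% − 3.7657% = 0.7343% → 73 basis points.

73 basis points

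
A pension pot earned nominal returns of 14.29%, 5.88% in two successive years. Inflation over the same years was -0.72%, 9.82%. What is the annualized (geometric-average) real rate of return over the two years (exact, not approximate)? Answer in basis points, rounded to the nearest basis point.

Compound the nominal returns: 1.1429 × 1.0588 = 1.21010252.
Compound inflation: 0.9928 × 1.0982 = 1.09029296.
Deflate: 1.21010252 / 1.09029296 = 1.10988749.
Annualized real rate = 1.10988749^(1/2) − 1 = 5.3512% → 535 basis points.

535 basis points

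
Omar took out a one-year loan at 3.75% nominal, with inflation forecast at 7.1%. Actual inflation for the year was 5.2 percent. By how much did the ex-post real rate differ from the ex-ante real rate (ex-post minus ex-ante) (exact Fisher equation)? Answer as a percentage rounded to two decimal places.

Ex-ante: (1 + 0.0375)/(1 + 0.0710) − 1 = -3.1279%
Ex-post: (1 + 0.0375)/(1 + 0.0520) − 1 = -1.3783%
Difference (ex-post − ex-ante) = 1.7496% → 1.75%.

1.75%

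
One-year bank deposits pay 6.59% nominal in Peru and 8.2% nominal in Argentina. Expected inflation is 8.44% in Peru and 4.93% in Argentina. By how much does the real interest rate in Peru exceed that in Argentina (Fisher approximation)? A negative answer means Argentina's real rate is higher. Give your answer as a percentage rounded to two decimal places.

Peru: 6.59% − 8.44% = -1.850%
Argentina: 8.2% − 4.93% = 3.270%
Differential = -5.120% → -5.12%.

-5.12%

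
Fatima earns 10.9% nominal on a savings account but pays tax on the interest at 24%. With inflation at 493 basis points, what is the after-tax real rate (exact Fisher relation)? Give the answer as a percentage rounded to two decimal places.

After-tax nominal return = 10.9% × (1 − 0.24) = 8.2840%.
1 + r = 1.08284 / 1.04930 = 1.031964
After-tax real rate = 1.031964 − 1 → 3.20%.

3.20%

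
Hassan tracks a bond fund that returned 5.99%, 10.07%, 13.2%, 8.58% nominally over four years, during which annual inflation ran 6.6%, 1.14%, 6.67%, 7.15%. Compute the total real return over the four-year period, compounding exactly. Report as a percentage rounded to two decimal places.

16.36%

Compound the nominal returns: 1.0599 × 1.1007 × 1.1320 × 1.0858 = 1.433937.
Compound inflation: 1.0660 × 1.0114 × 1.0667 × 1.0715 = 1.232295.
Deflate: 1.433937 / 1.232295 = 1.163632.
Total real return = 1.163632 − 1 → 16.36%.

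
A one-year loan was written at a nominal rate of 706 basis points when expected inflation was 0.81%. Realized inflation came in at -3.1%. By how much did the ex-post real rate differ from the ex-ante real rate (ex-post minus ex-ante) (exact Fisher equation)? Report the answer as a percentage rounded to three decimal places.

Ex-ante: (1 + 0.0706)/(1 + 0.0081) − 1 = 6.1998%
Ex-post: (1 + 0.0706)/(1 − 0.0310) − 1 = 10.4850%
Difference (ex-post − ex-ante) = 4.2853% → 4.285%.

4.285%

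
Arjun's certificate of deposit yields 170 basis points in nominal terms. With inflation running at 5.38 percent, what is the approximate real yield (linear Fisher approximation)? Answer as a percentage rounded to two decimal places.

r ≈ i − π = 1.7% − 5.38% = -3.68%.

-3.68%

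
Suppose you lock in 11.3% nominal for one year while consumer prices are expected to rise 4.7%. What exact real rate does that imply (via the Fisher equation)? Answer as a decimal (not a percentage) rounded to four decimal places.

0.0630

By the Fisher equation, 1 + r = (1 + i)/(1 + π).
1 + r = 1.11300 / 1.04700 = 1.063037
r = 1.063037 − 1 = 6.3037%, i.e. 0.0630.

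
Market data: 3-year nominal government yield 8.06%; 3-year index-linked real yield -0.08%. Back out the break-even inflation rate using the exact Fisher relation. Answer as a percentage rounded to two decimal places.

8.15%

(1 + π) = (1 + i)/(1 + r) = 1.08060 / 0.99920 = 1.081465
Break-even inflation = 1.081465 − 1 → 8.15%.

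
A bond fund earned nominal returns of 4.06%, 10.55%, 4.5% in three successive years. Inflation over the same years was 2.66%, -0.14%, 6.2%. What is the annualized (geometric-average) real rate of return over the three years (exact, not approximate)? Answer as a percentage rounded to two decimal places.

3.36%

Compound the nominal returns: 1.0406 × 1.1055 × 1.0450 = 1.20215055.
Compound inflation: 1.0266 × 0.9986 × 1.0620 = 1.08872285.
Deflate: 1.20215055 / 1.08872285 = 1.10418418.
Annualized real rate = 1.10418418^(1/3) − 1 = 3.3587% → 3.36%.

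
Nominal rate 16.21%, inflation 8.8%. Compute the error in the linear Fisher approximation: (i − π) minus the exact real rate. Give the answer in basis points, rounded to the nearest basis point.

Approximate: r ≈ 16.210% − 8.800% = 7.4100%
Exact: (1 + 0.1621)/(1 + 0.0880) − 1 = 6.8107%
Error = 7.4100% − 6.8107% = 0.5993% → 60 basis points.

60 basis points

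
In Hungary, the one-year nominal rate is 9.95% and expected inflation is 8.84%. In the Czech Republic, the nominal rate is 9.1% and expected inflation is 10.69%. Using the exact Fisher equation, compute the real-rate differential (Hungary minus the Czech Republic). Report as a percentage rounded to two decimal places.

2.46%

Hungary: (1 + 0.0995)/(1 + 0.0884) − 1 = 1.0198%
The Czech Republic: (1 + 0.0910)/(1 + 0.1069) − 1 = -1.4364%
Differential = 1.0198% − (-1.4364%) = 2.4563% → 2.46%.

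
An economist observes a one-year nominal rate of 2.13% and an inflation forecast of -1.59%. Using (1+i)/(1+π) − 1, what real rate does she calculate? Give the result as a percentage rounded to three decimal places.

By the Fisher relation, 1 + r = (1 + i)/(1 + π).
1 + r = 1.02130 / 0.98410 = 1.037801
r = 1.037801 − 1 = 3.7801%, i.e. 3.780%.

3.780%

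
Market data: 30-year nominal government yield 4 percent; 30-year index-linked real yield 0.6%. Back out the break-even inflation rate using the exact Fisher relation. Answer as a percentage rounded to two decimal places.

3.38%

(1 + π) = (1 + i)/(1 + r) = 1.04000 / 1.00600 = 1.033797
Break-even inflation = 1.033797 − 1 → 3.38%.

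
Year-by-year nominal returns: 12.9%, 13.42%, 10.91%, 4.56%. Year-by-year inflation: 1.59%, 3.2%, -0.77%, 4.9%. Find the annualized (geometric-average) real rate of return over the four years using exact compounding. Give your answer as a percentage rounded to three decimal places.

8.005%

Compound the nominal returns: 1.1290 × 1.1342 × 1.1091 × 1.0456 = 1.48497747.
Compound inflation: 1.0159 × 1.0320 × 0.9923 × 1.0490 = 1.09131252.
Deflate: 1.48497747 / 1.09131252 = 1.36072614.
Annualized real rate = 1.36072614^(1/4) − 1 = 8.0047% → 8.005%.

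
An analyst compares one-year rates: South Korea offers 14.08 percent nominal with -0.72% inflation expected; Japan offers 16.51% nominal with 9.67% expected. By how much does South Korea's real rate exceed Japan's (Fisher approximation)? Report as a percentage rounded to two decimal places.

7.96%

South Korea: 14.08% − (-0.72%) = 14.800%
Japan: 16.51% − 9.67% = 6.840%
Differential = 7.960% → 7.96%.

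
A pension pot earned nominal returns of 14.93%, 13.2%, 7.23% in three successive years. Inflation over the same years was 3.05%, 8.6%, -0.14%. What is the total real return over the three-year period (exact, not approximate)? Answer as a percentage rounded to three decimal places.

Nominal growth factor = 1.1493 × 1.1320 × 1.0723 = 1.395070
Price-level growth factor = 1.0305 × 1.0860 × 0.9986 = 1.117556
Real growth factor = 1.395070 / 1.117556 = 1.248322
Total real return = 1.248322 − 1 → 24.832%.

24.832%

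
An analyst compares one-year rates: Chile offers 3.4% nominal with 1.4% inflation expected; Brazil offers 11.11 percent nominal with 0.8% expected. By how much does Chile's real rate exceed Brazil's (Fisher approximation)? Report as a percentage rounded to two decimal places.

-8.31%

Chile: 3.4% − 1.4% = 2.000%
Brazil: 11.11% − 0.8% = 10.310%
Differential = -8.310% → -8.31%.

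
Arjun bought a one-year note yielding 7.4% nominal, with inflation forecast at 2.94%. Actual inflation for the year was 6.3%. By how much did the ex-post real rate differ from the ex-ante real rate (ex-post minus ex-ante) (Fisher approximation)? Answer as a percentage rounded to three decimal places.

Ex-ante: 7.4% − 2.94% = 4.460%
Ex-post: 7.4% − 6.3% = 1.100%
Difference (ex-post − ex-ante) = -3.3600% → -3.360%.

-3.360%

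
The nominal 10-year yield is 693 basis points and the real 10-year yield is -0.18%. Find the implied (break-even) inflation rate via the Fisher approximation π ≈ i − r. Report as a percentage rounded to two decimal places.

7.11%

π ≈ i − r = 6.93% − (-0.18%) → 7.11%.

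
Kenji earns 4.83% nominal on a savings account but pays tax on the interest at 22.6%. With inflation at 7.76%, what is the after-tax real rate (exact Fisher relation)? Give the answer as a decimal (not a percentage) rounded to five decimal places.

After-tax nominal return = 4.83% × (1 − 0.226) = 3.73842%.
1 + r = 1.0373842 / 1.07760 = 0.962680
After-tax real rate = 0.962680 − 1 → -0.03732.

-0.03732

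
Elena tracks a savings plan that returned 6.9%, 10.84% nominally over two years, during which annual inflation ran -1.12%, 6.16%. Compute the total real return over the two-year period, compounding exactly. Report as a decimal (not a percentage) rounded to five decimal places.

0.12877

Compound the nominal returns: 1.0690 × 1.1084 = 1.184880.
Compound inflation: 0.9888 × 1.0616 = 1.049710.
Deflate: 1.184880 / 1.049710 = 1.128768.
Total real return = 1.128768 − 1 → 0.12877.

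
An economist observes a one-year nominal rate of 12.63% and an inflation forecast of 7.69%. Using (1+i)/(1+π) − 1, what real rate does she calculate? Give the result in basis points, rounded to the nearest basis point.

By the Fisher equation, 1 + r = (1 + i)/(1 + π).
1 + r = 1.12630 / 1.07690 = 1.045872
r = 1.045872 − 1 = 4.5872%, i.e. 459 basis points.

459 basis points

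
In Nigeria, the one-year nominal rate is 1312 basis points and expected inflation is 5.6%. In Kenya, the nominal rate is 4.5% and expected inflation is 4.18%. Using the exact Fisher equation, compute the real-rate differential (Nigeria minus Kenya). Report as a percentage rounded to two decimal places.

6.81%

Nigeria: (1 + 0.1312)/(1 + 0.0560) − 1 = 7.1212%
Kenya: (1 + 0.0450)/(1 + 0.0418) − 1 = 0.3072%
Differential = 7.1212% − 0.3072% = 6.8141% → 6.81%.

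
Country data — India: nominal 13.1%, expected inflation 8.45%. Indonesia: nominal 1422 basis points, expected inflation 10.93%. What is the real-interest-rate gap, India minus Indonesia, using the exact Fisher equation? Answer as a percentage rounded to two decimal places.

1.32%

India: (1 + 0.1310)/(1 + 0.0845) − 1 = 4.2877%
Indonesia: (1 + 0.1422)/(1 + 0.1093) − 1 = 2.9658%
Differential = 4.2877% − 2.9658% = 1.3219% → 1.32%.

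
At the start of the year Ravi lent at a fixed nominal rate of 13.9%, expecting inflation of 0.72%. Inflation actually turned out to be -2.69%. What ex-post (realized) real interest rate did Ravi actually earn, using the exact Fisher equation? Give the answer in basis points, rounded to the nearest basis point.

Ex-post: (1 + 0.1390)/(1 − 0.0269) − 1 = 17.0486%
So the realized real rate is 1705 basis points.

1705 basis points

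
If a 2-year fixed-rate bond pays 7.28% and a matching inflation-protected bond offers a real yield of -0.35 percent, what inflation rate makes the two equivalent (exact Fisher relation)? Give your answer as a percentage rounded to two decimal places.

(1 + π) = (1 + i)/(1 + r) = 1.07280 / 0.99650 = 1.076568
Break-even inflation = 1.076568 − 1 → 7.66%.

7.66%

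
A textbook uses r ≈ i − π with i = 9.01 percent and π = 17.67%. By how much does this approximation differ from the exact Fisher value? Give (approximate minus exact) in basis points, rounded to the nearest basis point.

Approximate: r ≈ 9.010% − 17.670% = -8.6600%
Exact: (1 + 0.0901)/(1 + 0.1767) − 1 = -7.3596%
Error = -8.6600% − (-7.3596%) = -1.3004% → -130 basis points.

-130 basis points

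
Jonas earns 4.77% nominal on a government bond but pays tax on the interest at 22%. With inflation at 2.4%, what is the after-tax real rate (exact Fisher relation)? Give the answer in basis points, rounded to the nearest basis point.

129 basis points

After-tax nominal return = 4.77% × (1 − 0.22) = 3.7206%.
1 + r = 1.037206 / 1.02400 = 1.012896
After-tax real rate = 1.012896 − 1 → 129 basis points.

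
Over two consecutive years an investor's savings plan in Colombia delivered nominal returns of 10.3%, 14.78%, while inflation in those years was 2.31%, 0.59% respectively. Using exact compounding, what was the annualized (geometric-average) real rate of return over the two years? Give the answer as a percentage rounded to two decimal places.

Nominal growth factor = 1.1030 × 1.1478 = 1.26602340
Price-level growth factor = 1.0231 × 1.0059 = 1.02913629
Real growth factor = 1.26602340 / 1.02913629 = 1.23018050
Annualized real rate = 1.23018050^(1/2) − 1 = 10.9135% → 10.91%.

10.91%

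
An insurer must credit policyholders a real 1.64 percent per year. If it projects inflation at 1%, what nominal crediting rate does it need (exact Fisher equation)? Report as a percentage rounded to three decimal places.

(1 + i) = (1 + r)(1 + π) = 1.01640 × 1.01000 = 1.026564
i = 1.026564 − 1, so the required nominal rate is 2.656%.

2.656%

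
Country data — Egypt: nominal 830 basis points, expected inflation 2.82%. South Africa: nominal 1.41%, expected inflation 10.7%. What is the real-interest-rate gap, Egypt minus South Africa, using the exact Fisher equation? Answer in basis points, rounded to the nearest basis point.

1372 basis points

Egypt: (1 + 0.0830)/(1 + 0.0282) − 1 = 5.3297%
South Africa: (1 + 0.0141)/(1 + 0.1070) − 1 = -8.3921%
Differential = 5.3297% − (-8.3921%) = 13.7218% → 1372 basis points.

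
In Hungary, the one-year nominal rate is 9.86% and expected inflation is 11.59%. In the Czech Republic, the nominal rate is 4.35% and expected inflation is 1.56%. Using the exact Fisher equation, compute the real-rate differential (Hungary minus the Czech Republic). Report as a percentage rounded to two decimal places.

-4.30%

Hungary: (1 + 0.0986)/(1 + 0.1159) − 1 = -1.5503%
The Czech Republic: (1 + 0.0435)/(1 + 0.0156) − 1 = 2.7471%
Differential = -1.5503% − 2.7471% = -4.2975% → -4.30%.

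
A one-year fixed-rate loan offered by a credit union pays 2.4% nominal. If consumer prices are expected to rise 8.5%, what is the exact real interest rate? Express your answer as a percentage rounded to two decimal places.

-5.62%

1 + r = 1.02400 / 1.08500 = 0.943779
r = 0.943779 − 1 = -5.6221%, i.e. -5.62%.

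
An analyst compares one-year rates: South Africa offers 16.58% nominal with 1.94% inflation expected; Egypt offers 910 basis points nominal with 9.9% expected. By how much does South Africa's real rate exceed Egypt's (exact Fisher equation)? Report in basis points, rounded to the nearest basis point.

South Africa: (1 + 0.1658)/(1 + 0.0194) − 1 = 14.3614%
Egypt: (1 + 0.0910)/(1 + 0.0990) − 1 = -0.7279%
Differential = 14.3614% − (-0.7279%) = 15.0893% → 1509 basis points.

1509 basis points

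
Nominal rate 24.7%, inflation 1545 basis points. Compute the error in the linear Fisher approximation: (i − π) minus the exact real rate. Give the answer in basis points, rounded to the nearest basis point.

124 basis points

Approximate: r ≈ 24.700% − 15.450% = 9.2500%
Exact: (1 + 0.2470)/(1 + 0.1545) − 1 = 8.0121%
Error = 9.2500% − 8.0121% = 1.2379% → 124 basis points.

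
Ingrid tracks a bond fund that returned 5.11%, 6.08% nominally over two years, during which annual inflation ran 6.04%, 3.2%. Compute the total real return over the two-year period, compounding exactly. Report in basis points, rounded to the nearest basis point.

189 basis points

Compound the nominal returns: 1.0511 × 1.0608 = 1.115007.
Compound inflation: 1.0604 × 1.0320 = 1.094333.
Deflate: 1.115007 / 1.094333 = 1.018892.
Total real return = 1.018892 − 1 → 189 basis points.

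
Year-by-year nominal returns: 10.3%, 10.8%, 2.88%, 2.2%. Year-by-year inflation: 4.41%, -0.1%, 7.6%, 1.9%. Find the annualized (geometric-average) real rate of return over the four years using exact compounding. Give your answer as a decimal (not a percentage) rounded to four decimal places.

Compound the nominal returns: 1.1030 × 1.1080 × 1.0288 × 1.0220 = 1.28498224.
Compound inflation: 1.0441 × 0.9990 × 1.0760 × 1.0190 = 1.14365238.
Deflate: 1.28498224 / 1.14365238 = 1.12357763.
Annualized real rate = 1.12357763^(1/4) − 1 = 2.9558% → 0.0296.

0.0296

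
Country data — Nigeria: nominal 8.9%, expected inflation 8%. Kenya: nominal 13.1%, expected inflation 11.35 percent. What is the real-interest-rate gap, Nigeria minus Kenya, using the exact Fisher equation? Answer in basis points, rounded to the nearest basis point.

-74 basis points

Nigeria: (1 + 0.0890)/(1 + 0.0800) − 1 = 0.8333%
Kenya: (1 + 0.1310)/(1 + 0.1135) − 1 = 1.5716%
Differential = 0.8333% − 1.5716% = -0.7383% → -74 basis points.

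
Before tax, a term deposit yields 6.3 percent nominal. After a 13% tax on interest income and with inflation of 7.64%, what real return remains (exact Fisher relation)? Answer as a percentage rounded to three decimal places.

-2.006%

After-tax nominal return = 6.3% × (1 − 0.13) = 5.4810%.
1 + r = 1.05481 / 1.07640 = 0.979942
After-tax real rate = 0.979942 − 1 → -2.006%.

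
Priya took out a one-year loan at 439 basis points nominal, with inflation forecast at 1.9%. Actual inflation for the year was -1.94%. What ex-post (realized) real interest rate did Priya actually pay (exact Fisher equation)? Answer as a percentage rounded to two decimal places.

6.46%

Ex-post: (1 + 0.0439)/(1 − 0.0194) − 1 = 6.4552%
So the realized real rate is 6.46%.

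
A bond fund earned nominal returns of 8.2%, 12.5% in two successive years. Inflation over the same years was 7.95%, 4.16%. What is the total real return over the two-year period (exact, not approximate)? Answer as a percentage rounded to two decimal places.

8.26%

Nominal growth factor = 1.0820 × 1.1250 = 1.217250
Price-level growth factor = 1.0795 × 1.0416 = 1.124407
Real growth factor = 1.217250 / 1.124407 = 1.082570
Total real return = 1.082570 − 1 → 8.26%.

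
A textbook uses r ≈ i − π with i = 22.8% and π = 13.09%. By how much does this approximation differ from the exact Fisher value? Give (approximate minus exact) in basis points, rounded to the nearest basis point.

Approximate: r ≈ 22.800% − 13.090% = 9.7100%
Exact: (1 + 0.2280)/(1 + 0.1309) − 1 = 8.5861%
Error = 9.7100% − 8.5861% = 1.1239% → 112 basis points.

112 basis points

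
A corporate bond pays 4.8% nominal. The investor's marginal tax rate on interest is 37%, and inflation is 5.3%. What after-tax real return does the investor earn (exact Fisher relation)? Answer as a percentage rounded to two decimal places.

After-tax nominal return = 4.8% × (1 − 0.37) = 3.0240%.
1 + r = 1.03024 / 1.05300 = 0.978386
After-tax real rate = 0.978386 − 1 → -2.16%.

-2.16%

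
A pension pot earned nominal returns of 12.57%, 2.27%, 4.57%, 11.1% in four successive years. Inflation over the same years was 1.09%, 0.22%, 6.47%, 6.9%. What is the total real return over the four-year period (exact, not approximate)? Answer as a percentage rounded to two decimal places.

Compound the nominal returns: 1.1257 × 1.0227 × 1.0457 × 1.1110 = 1.337495.
Compound inflation: 1.0109 × 1.0022 × 1.0647 × 1.0690 = 1.153102.
Deflate: 1.337495 / 1.153102 = 1.159911.
Total real return = 1.159911 − 1 → 15.99%.

15.99%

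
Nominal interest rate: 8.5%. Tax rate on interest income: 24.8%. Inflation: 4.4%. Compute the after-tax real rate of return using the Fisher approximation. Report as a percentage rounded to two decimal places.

After-tax nominal return = 8.5% × (1 − 0.248) = 6.3920%.
r ≈ 6.3920% − 4.4% → 1.99%.

1.99%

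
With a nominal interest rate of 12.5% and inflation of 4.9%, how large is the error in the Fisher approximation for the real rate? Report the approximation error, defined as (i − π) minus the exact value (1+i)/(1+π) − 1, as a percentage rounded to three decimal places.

0.355%

Approximate: r ≈ 12.500% − 4.900% = 7.6000%
Exact: (1 + 0.1250)/(1 + 0.0490) − 1 = 7.2450%
Error = 7.6000% − 7.2450% = 0.3550% → 0.355%.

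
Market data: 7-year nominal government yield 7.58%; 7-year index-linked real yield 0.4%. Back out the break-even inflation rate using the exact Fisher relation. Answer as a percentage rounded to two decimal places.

7.15%

(1 + π) = (1 + i)/(1 + r) = 1.07580 / 1.00400 = 1.071514
Break-even inflation = 1.071514 − 1 → 7.15%.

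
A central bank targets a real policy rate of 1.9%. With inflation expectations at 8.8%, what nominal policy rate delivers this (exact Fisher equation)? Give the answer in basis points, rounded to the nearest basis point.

(1 + i) = (1 + r)(1 + π) = 1.01900 × 1.08800 = 1.108672
i = 1.108672 − 1, so the required nominal rate is 1087 basis points.

1087 basis points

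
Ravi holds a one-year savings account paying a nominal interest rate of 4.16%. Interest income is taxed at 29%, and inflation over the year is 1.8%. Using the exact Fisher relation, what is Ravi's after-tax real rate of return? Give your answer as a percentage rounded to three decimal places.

1.133%

After-tax nominal return = 4.16% × (1 − 0.29) = 2.9536%.
1 + r = 1.029536 / 1.01800 = 1.011332
After-tax real rate = 1.011332 − 1 → 1.133%.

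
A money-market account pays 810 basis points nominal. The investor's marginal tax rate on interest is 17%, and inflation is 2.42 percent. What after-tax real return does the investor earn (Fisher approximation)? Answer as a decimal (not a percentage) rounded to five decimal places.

After-tax nominal return = 8.1% × (1 − 0.17) = 6.7230%.
r ≈ 6.7230% − 2.42% → 0.04303.

0.04303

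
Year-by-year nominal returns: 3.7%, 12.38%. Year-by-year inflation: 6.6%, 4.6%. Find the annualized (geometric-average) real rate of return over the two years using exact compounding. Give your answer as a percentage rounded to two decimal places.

Compound the nominal returns: 1.0370 × 1.1238 = 1.16538060.
Compound inflation: 1.0660 × 1.0460 = 1.11503600.
Deflate: 1.16538060 / 1.11503600 = 1.04515065.
Annualized real rate = 1.04515065^(1/2) − 1 = 2.2326% → 2.23%.

2.23%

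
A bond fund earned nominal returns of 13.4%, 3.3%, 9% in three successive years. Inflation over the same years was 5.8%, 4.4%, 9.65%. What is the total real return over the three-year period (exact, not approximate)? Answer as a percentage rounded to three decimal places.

5.425%

Compound the nominal returns: 1.1340 × 1.0330 × 1.0900 = 1.276850.
Compound inflation: 1.0580 × 1.0440 × 1.0965 = 1.211141.
Deflate: 1.276850 / 1.211141 = 1.054254.
Total real return = 1.054254 − 1 → 5.425%.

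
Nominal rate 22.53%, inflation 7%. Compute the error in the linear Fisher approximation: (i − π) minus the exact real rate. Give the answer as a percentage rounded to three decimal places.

1.016%

Approximate: r ≈ 22.530% − 7.000% = 15.5300%
Exact: (1 + 0.2253)/(1 + 0.0700) − 1 = 14.5140%
Error = 15.5300% − 14.5140% = 1.0160% → 1.016%.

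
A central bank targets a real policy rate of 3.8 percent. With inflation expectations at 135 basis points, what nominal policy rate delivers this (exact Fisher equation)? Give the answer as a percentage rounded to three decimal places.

(1 + i) = (1 + r)(1 + π) = 1.03800 × 1.01350 = 1.052013
i = 1.052013 − 1, so the required nominal rate is 5.201%.

5.201%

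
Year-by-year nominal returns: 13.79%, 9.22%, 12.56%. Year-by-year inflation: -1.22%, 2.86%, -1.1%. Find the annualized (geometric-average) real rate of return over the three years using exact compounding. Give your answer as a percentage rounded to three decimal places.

Nominal growth factor = 1.1379 × 1.0922 × 1.1256 = 1.39891187
Price-level growth factor = 0.9878 × 1.0286 × 0.9890 = 1.00487452
Real growth factor = 1.39891187 / 1.00487452 = 1.39212592
Annualized real rate = 1.39212592^(1/3) − 1 = 11.6588% → 11.659%.

11.659%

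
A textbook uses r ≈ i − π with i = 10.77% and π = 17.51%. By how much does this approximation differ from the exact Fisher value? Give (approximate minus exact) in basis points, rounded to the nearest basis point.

Approximate: r ≈ 10.770% − 17.510% = -6.7400%
Exact: (1 + 0.1077)/(1 + 0.1751) − 1 = -5.7357%
Error = -6.7400% − (-5.7357%) = -1.0043% → -100 basis points.

-100 basis points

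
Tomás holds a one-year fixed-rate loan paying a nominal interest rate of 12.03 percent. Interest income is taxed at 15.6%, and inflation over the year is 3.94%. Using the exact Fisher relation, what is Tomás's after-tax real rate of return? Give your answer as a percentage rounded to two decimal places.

After-tax nominal return = 12.03% × (1 − 0.156) = 10.15332%.
1 + r = 1.1015332 / 1.03940 = 1.059778
After-tax real rate = 1.059778 − 1 → 5.98%.

5.98%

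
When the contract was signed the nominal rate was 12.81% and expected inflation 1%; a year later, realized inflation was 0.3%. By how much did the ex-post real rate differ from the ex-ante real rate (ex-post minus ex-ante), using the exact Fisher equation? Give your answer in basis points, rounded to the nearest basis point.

78 basis points

Ex-ante: (1 + 0.1281)/(1 + 0.0100) − 1 = 11.6931%
Ex-post: (1 + 0.1281)/(1 + 0.0030) − 1 = 12.4726%
Difference (ex-post − ex-ante) = 0.7795% → 78 basis points.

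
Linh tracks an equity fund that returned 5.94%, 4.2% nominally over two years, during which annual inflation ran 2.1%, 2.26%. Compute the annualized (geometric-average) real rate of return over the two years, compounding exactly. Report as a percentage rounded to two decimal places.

2.82%

Compound the nominal returns: 1.0594 × 1.0420 = 1.10389480.
Compound inflation: 1.0210 × 1.0226 = 1.04407460.
Deflate: 1.10389480 / 1.04407460 = 1.05729495.
Annualized real rate = 1.05729495^(1/2) − 1 = 2.8248% → 2.82%.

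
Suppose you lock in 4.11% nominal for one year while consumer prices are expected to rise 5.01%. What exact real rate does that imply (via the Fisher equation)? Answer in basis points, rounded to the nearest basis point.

-86 basis points

By the Fisher equation, 1 + r = (1 + i)/(1 + π).
1 + r = 1.04110 / 1.05010 = 0.991429
r = 0.991429 − 1 = -0.8571%, i.e. -86 basis points.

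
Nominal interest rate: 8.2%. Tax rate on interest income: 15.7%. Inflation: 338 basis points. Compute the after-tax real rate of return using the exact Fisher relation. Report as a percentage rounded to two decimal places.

After-tax nominal return = 8.2% × (1 − 0.157) = 6.9126%.
1 + r = 1.069126 / 1.03380 = 1.034171
After-tax real rate = 1.034171 − 1 → 3.42%.

3.42%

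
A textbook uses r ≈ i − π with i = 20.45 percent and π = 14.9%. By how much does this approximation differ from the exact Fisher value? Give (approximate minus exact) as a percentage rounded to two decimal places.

Approximate: r ≈ 20.450% − 14.900% = 5.5500%
Exact: (1 + 0.2045)/(1 + 0.1490) − 1 = 4.8303%
Error = 5.5500% − 4.8303% = 0.7197% → 0.72%.

0.72%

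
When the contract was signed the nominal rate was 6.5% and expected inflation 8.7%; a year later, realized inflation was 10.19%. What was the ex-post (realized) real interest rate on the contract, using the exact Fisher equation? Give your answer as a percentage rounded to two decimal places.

Ex-post: (1 + 0.0650)/(1 + 0.1019) − 1 = -3.3488%
So the realized real rate is -3.35%.

-3.35%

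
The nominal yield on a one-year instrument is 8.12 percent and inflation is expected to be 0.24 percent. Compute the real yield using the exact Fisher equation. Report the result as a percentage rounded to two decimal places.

By the Fisher relation, 1 + r = (1 + i)/(1 + π).
1 + r = 1.08120 / 1.00240 = 1.078611
r = 1.078611 − 1 = 7.8611%, i.e. 7.86%.

7.86%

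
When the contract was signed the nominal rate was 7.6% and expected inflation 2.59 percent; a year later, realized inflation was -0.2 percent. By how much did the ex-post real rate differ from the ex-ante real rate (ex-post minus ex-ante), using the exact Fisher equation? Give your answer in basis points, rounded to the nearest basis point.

Ex-ante: (1 + 0.0760)/(1 + 0.0259) − 1 = 4.8835%
Ex-post: (1 + 0.0760)/(1 − 0.0020) − 1 = 7.8156%
Difference (ex-post − ex-ante) = 2.9321% → 293 basis points.

293 basis points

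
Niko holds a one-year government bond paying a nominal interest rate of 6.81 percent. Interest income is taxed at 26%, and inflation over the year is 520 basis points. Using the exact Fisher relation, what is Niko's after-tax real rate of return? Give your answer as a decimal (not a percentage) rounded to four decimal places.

-0.0015

After-tax nominal return = 6.81% × (1 − 0.26) = 5.0394%.
1 + r = 1.050394 / 1.05200 = 0.998473
After-tax real rate = 0.998473 − 1 → -0.0015.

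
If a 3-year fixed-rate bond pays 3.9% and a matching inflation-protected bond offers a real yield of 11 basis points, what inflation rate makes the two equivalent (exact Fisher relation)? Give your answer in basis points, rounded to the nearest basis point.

(1 + π) = (1 + i)/(1 + r) = 1.03900 / 1.00110 = 1.037858
Break-even inflation = 1.037858 − 1 → 379 basis points.

379 basis points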